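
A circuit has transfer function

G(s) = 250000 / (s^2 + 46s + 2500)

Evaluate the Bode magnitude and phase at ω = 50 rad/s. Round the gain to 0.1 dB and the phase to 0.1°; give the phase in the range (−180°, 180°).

At s = jω = j50:
quadratic: (j50)² + 46·j50 + 2500 = 0 + j2300 → |·| ≈ 2300, ∠ ≈ 90.00°
|G| = 250000 / 2300 ≈ 108.7
Gain = 20 log₁₀(108.7) ≈ 40.72 dB
∠G = 0.00° − 90.00° = -90.00°

40.7 dB, -90.0°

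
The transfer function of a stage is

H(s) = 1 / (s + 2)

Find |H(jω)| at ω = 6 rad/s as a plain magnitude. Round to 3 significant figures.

Substitute s = j6:
Numerator: 1 = 1 + j0
Denominator: (j6) + 2 = 2 + j6
|N| = √(1² + 0²) ≈ 1, ∠N ≈ 0.00°
|D| = √(2² + 6²) ≈ 6.3246, ∠D ≈ 71.57°
|H| = 1 / 6.3246 ≈ 0.15811

0.158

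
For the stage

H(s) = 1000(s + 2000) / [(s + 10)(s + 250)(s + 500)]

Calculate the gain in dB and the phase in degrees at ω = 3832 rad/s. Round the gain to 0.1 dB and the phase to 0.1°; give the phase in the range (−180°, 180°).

At s = jω = j3832:
zero (s+2000): 2000 + j3832 → |·| = √(2000²+3832²) = √18684224 ≈ 4322.5, ∠ = arctan(3832/2000) ≈ 62.44°
pole (s+10): 10 + j3832 → |·| = √(10²+3832²) = √14684324 ≈ 3832, ∠ = arctan(3832/10) ≈ 89.85°
pole (s+250): 250 + j3832 → |·| = √(250²+3832²) = √14746724 ≈ 3840.1, ∠ = arctan(3832/250) ≈ 86.27°
pole (s+500): 500 + j3832 → |·| = √(500²+3832²) = √14934224 ≈ 3864.5, ∠ = arctan(3832/500) ≈ 82.57°
|H| = 1000 · 4322.5 / 5.6867e+10 ≈ 7.6011e-05
Gain = 20 log₁₀(7.6011e-05) ≈ -82.38 dB
∠H = 62.44° − 258.69° = -196.25° ≡ 163.75° (principal value)

-82.4 dB, 163.8°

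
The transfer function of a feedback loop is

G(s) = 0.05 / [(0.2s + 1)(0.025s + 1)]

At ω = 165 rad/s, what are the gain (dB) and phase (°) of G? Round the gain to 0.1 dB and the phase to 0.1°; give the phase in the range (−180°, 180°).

-69.0 dB, -164.6°

At ω = 165 rad/s:
pole (1 + j165·0.2) = 1 + j33 → |·| ≈ 33.015, ∠ ≈ 88.26°
pole (1 + j165·0.025) = 1 + j4.125 → |·| ≈ 4.2445, ∠ ≈ 76.37°
|G| = 0.05 · 1 / (33.015 · 4.2445) ≈ 0.00035681
Gain = 20 log₁₀(0.00035681) ≈ -68.95 dB
∠G = (0°) − (88.26° + 76.37°) = -164.63°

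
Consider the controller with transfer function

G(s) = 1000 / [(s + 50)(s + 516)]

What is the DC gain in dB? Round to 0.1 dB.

G(0) = 1000 / (50·516) ≈ 0.03876
20 log₁₀(0.03876) ≈ -28.23 dB

-28.2 dB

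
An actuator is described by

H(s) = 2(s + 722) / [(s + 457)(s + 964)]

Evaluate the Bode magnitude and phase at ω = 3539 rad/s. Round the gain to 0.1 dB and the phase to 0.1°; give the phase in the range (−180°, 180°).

At s = jω = j3539:
zero (s+722): 722 + j3539 → |·| = √(722²+3539²) = √13045805 ≈ 3611.9, ∠ = arctan(3539/722) ≈ 78.47°
pole (s+457): 457 + j3539 → |·| = √(457²+3539²) = √12733370 ≈ 3568.4, ∠ = arctan(3539/457) ≈ 82.64°
pole (s+964): 964 + j3539 → |·| = √(964²+3539²) = √13453817 ≈ 3667.9, ∠ = arctan(3539/964) ≈ 74.76°
|H| = 2 · 3611.9 / 1.3089e+07 ≈ 0.0005519
Gain = 20 log₁₀(0.0005519) ≈ -65.16 dB
∠H = 78.47° − 157.40° = -78.93°

-65.2 dB, -78.9°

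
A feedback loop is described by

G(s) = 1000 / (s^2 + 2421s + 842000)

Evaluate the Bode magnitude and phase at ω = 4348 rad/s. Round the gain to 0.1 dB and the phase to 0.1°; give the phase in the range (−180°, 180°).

Substitute s = j4348:
Numerator: 1000 = 1000 + j0
Denominator: (j4348)^2 + 2421(j4348) + 842000 = -18063104 + j10526508
|N| = √(1000² + 0²) ≈ 1000, ∠N ≈ 0.00°
|D| = √(18063104² + 10526508²) ≈ 2.0907e+07, ∠D ≈ 149.77°
|G| = 1000 / 2.0907e+07 ≈ 4.7831e-05
Gain = 20 log₁₀(4.7831e-05) ≈ -86.41 dB
∠G = 0.00° − 149.77° = -149.77°

-86.4 dB, -149.8°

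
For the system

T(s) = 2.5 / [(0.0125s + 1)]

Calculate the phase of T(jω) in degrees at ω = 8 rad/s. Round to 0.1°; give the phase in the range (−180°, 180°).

At ω = 8 rad/s:
pole (1 + j8·0.0125) = 1 + j0.1 → |·| ≈ 1.005, ∠ ≈ 5.71°
∠T = (0°) − (5.71°) = -5.71°

-5.7°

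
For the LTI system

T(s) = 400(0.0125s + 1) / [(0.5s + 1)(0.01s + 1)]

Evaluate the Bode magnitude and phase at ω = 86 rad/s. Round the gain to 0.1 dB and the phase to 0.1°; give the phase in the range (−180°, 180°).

20.3 dB, -82.3°

At ω = 86 rad/s:
zero (1 + j86·0.0125) = 1 + j1.075 → |·| ≈ 1.4682, ∠ ≈ 47.07°
pole (1 + j86·0.5) = 1 + j43 → |·| ≈ 43.012, ∠ ≈ 88.67°
pole (1 + j86·0.01) = 1 + j0.86 → |·| ≈ 1.3189, ∠ ≈ 40.70°
|T| = 400 · 1.4682 / (43.012 · 1.3189) ≈ 10.352
Gain = 20 log₁₀(10.352) ≈ 20.30 dB
∠T = (47.07°) − (88.67° + 40.70°) = -82.30°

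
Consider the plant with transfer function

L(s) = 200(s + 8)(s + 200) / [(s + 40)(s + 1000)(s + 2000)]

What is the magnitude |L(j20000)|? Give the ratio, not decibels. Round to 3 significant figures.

0.00994

At s = jω = j20000:
zero (s+8): 8 + j20000 → |·| = √(8²+20000²) = √400000064 ≈ 20000, ∠ = arctan(20000/8) ≈ 89.98°
zero (s+200): 200 + j20000 → |·| = √(200²+20000²) = √400040000 ≈ 20001, ∠ = arctan(20000/200) ≈ 89.43°
pole (s+40): 40 + j20000 → |·| = √(40²+20000²) = √400001600 ≈ 20000, ∠ = arctan(20000/40) ≈ 89.89°
pole (s+1000): 1000 + j20000 → |·| = √(1000²+20000²) = √401000000 ≈ 20025, ∠ = arctan(20000/1000) ≈ 87.14°
pole (s+2000): 2000 + j20000 → |·| = √(2000²+20000²) = √404000000 ≈ 20100, ∠ = arctan(20000/2000) ≈ 84.29°
|L| = 200 · 4.0002e+08 / 8.05e+12 ≈ 0.0099384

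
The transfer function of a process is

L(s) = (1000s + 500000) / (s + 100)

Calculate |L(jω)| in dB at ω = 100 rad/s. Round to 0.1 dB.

71.1 dB

Substitute s = j100:
Numerator: 1000(j100) + 500000 = 500000 + j100000
Denominator: (j100) + 100 = 100 + j100
|N| = √(500000² + 100000²) ≈ 5.099e+05, ∠N ≈ 11.31°
|D| = √(100² + 100²) ≈ 141.42, ∠D ≈ 45.00°
|L| = 5.099e+05 / 141.42 ≈ 3605.6
Gain = 20 log₁₀(3605.6) ≈ 71.14 dB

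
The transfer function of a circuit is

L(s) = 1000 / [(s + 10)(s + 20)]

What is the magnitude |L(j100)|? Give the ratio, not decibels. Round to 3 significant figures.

0.0976

At s = jω = j100:
pole (s+10): 10 + j100 → |·| = √(10²+100²) = √10100 ≈ 100.5, ∠ = arctan(100/10) ≈ 84.29°
pole (s+20): 20 + j100 → |·| = √(20²+100²) = √10400 ≈ 101.98, ∠ = arctan(100/20) ≈ 78.69°
|L| = 1000 / 10249 ≈ 0.09757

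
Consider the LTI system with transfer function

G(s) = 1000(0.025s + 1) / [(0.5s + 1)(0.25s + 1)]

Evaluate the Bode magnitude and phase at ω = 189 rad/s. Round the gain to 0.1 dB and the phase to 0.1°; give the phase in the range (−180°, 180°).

0.7 dB, -100.1°

At ω = 189 rad/s:
zero (1 + j189·0.025) = 1 + j4.725 → |·| ≈ 4.8297, ∠ ≈ 78.05°
pole (1 + j189·0.5) = 1 + j94.5 → |·| ≈ 94.505, ∠ ≈ 89.39°
pole (1 + j189·0.25) = 1 + j47.25 → |·| ≈ 47.261, ∠ ≈ 88.79°
|G| = 1000 · 4.8297 / (94.505 · 47.261) ≈ 1.0813
Gain = 20 log₁₀(1.0813) ≈ 0.68 dB
∠G = (78.05°) − (89.39° + 88.79°) = -100.13°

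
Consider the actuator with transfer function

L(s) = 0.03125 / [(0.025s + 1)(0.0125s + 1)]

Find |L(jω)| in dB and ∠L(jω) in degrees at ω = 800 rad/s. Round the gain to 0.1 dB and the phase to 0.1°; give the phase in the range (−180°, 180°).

-76.2 dB, -171.4°

At ω = 800 rad/s:
pole (1 + j800·0.025) = 1 + j20 → |·| ≈ 20.025, ∠ ≈ 87.14°
pole (1 + j800·0.0125) = 1 + j10 → |·| ≈ 10.05, ∠ ≈ 84.29°
|L| = 0.03125 · 1 / (20.025 · 10.05) ≈ 0.00015528
Gain = 20 log₁₀(0.00015528) ≈ -76.18 dB
∠L = (0°) − (87.14° + 84.29°) = -171.43°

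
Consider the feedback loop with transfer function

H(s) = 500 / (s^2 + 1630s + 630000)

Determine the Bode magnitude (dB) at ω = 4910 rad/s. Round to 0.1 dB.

Substitute s = j4910:
Numerator: 500 = 500 + j0
Denominator: (j4910)^2 + 1630(j4910) + 630000 = -23478100 + j8003300
|N| = √(500² + 0²) ≈ 500, ∠N ≈ 0.00°
|D| = √(23478100² + 8003300²) ≈ 2.4805e+07, ∠D ≈ 161.18°
|H| = 500 / 2.4805e+07 ≈ 2.0157e-05
Gain = 20 log₁₀(2.0157e-05) ≈ -93.91 dB

-93.9 dB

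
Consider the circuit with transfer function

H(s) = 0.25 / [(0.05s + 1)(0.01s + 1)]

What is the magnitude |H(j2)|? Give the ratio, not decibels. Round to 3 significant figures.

At ω = 2 rad/s:
pole (1 + j2·0.05) = 1 + j0.1 → |·| ≈ 1.005, ∠ ≈ 5.71°
pole (1 + j2·0.01) = 1 + j0.02 → |·| ≈ 1.0002, ∠ ≈ 1.15°
|H| = 0.25 · 1 / (1.005 · 1.0002) ≈ 0.24871

0.249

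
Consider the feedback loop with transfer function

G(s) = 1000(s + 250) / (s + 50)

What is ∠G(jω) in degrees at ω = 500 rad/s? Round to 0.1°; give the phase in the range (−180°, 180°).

-20.9°

At s = jω = j500:
zero (s+250): 250 + j500 → |·| = √(250²+500²) = √312500 ≈ 559.02, ∠ = arctan(500/250) ≈ 63.43°
pole (s+50): 50 + j500 → |·| = √(50²+500²) = √252500 ≈ 502.49, ∠ = arctan(500/50) ≈ 84.29°
∠G = 63.43° − 84.29° = -20.86°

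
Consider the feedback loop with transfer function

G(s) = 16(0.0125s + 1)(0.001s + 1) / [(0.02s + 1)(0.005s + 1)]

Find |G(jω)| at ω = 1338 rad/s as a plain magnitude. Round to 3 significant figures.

At ω = 1338 rad/s:
zero (1 + j1338·0.0125) = 1 + j16.725 → |·| ≈ 16.755, ∠ ≈ 86.58°
zero (1 + j1338·0.001) = 1 + j1.338 → |·| ≈ 1.6704, ∠ ≈ 53.23°
pole (1 + j1338·0.02) = 1 + j26.76 → |·| ≈ 26.779, ∠ ≈ 87.86°
pole (1 + j1338·0.005) = 1 + j6.69 → |·| ≈ 6.7643, ∠ ≈ 81.50°
|G| = 16 · 16.755 · 1.6704 / (26.779 · 6.7643) ≈ 2.4721

2.47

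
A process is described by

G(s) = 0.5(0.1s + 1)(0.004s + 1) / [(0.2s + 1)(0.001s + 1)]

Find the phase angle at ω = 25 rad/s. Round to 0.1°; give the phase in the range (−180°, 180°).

At ω = 25 rad/s:
zero (1 + j25·0.1) = 1 + j2.5 → |·| ≈ 2.6926, ∠ ≈ 68.20°
zero (1 + j25·0.004) = 1 + j0.1 → |·| ≈ 1.005, ∠ ≈ 5.71°
pole (1 + j25·0.2) = 1 + j5 → |·| ≈ 5.099, ∠ ≈ 78.69°
pole (1 + j25·0.001) = 1 + j0.025 → |·| ≈ 1.0003, ∠ ≈ 1.43°
∠G = (68.20° + 5.71°) − (78.69° + 1.43°) = -6.21°

-6.2°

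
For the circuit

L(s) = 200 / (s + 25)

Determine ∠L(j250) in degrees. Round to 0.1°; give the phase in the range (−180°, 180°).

Substitute s = j250:
Numerator: 200 = 200 + j0
Denominator: (j250) + 25 = 25 + j250
|N| = √(200² + 0²) ≈ 200, ∠N ≈ 0.00°
|D| = √(25² + 250²) ≈ 251.25, ∠D ≈ 84.29°
∠L = 0.00° − 84.29° = -84.29°

-84.3°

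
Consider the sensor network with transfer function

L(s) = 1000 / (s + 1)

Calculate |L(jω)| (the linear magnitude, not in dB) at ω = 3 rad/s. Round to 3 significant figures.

316

Substitute s = j3:
Numerator: 1000 = 1000 + j0
Denominator: (j3) + 1 = 1 + j3
|N| = √(1000² + 0²) ≈ 1000, ∠N ≈ 0.00°
|D| = √(1² + 3²) ≈ 3.1623, ∠D ≈ 71.57°
|L| = 1000 / 3.1623 ≈ 316.23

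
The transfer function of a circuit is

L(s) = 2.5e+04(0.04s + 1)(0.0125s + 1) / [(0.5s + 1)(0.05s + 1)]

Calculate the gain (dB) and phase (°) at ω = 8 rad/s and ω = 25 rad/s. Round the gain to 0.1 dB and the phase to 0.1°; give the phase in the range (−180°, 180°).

At ω = 8 rad/s:
zero (1 + j8·0.04) = 1 + j0.32 → |·| ≈ 1.05, ∠ ≈ 17.74°
zero (1 + j8·0.0125) = 1 + j0.1 → |·| ≈ 1.005, ∠ ≈ 5.71°
pole (1 + j8·0.5) = 1 + j4 → |·| ≈ 4.1231, ∠ ≈ 75.96°
pole (1 + j8·0.05) = 1 + j0.4 → |·| ≈ 1.077, ∠ ≈ 21.80°
|L| = 2.5e+04 · 1.05 · 1.005 / (4.1231 · 1.077) ≈ 5940.9
Gain = 20 log₁₀(5940.9) ≈ 75.48 dB
∠L = (17.74° + 5.71°) − (75.96° + 21.80°) = -74.31°

At ω = 25 rad/s:
zero (1 + j25·0.04) = 1 + j1 → |·| ≈ 1.4142, ∠ ≈ 45.00°
zero (1 + j25·0.0125) = 1 + j0.3125 → |·| ≈ 1.0477, ∠ ≈ 17.35°
pole (1 + j25·0.5) = 1 + j12.5 → |·| ≈ 12.54, ∠ ≈ 85.43°
pole (1 + j25·0.05) = 1 + j1.25 → |·| ≈ 1.6008, ∠ ≈ 51.34°
|L| = 2.5e+04 · 1.4142 · 1.0477 / (12.54 · 1.6008) ≈ 1845.2
Gain = 20 log₁₀(1845.2) ≈ 65.32 dB
∠L = (45.00° + 17.35°) − (85.43° + 51.34°) = -74.42°

ω = 8: 75.5 dB, -74.3°; ω = 25: 65.3 dB, -74.4°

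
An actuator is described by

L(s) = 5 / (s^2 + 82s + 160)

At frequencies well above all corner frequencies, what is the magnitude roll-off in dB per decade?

Each pole contributes −20 dB/decade at high frequency; each zero contributes +20 dB/decade.
Net: 0 zero(s) − 2 pole(s) → -40 dB/decade.

-40 dB/decade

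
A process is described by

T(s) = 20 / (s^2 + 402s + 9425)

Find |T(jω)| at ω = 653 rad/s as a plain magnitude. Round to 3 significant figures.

4.06e-05

Substitute s = j653:
Numerator: 20 = 20 + j0
Denominator: (j653)^2 + 402(j653) + 9425 = -416984 + j262506
|N| = √(20² + 0²) ≈ 20, ∠N ≈ 0.00°
|D| = √(416984² + 262506²) ≈ 4.9273e+05, ∠D ≈ 147.81°
|T| = 20 / 4.9273e+05 ≈ 4.059e-05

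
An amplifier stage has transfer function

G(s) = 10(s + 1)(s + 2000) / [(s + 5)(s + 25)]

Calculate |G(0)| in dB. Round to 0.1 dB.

G(0) = 10·1·2000 / (5·25) = 160
20 log₁₀(160) ≈ 44.08 dB

44.1 dB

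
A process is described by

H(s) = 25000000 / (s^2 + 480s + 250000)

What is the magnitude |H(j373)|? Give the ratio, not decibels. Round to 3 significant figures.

119

At s = jω = j373:
quadratic: (j373)² + 480·j373 + 250000 = 110871 + j179040 → |·| ≈ 2.1059e+05, ∠ ≈ 58.23°
|H| = 25000000 / 2.1059e+05 ≈ 118.71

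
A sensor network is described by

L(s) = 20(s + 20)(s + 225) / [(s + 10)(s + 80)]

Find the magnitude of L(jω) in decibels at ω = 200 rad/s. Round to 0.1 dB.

29.0 dB

At s = jω = j200:
zero (s+20): 20 + j200 → |·| = √(20²+200²) = √40400 ≈ 201, ∠ = arctan(200/20) ≈ 84.29°
zero (s+225): 225 + j200 → |·| = √(225²+200²) = √90625 ≈ 301.04, ∠ = arctan(200/225) ≈ 41.63°
pole (s+10): 10 + j200 → |·| = √(10²+200²) = √40100 ≈ 200.25, ∠ = arctan(200/10) ≈ 87.14°
pole (s+80): 80 + j200 → |·| = √(80²+200²) = √46400 ≈ 215.41, ∠ = arctan(200/80) ≈ 68.20°
|L| = 20 · 60509 / 43136 ≈ 28.055
Gain = 20 log₁₀(28.055) ≈ 28.96 dB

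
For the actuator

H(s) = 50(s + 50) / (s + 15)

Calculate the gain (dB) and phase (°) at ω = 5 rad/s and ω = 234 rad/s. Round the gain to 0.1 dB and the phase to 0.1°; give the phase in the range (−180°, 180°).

ω = 5: 44.0 dB, -12.7°; ω = 234: 34.2 dB, -8.4°

At s = jω = j5:
zero (s+50): 50 + j5 → |·| = √(50²+5²) = √2525 ≈ 50.249, ∠ = arctan(5/50) ≈ 5.71°
pole (s+15): 15 + j5 → |·| = √(15²+5²) = √250 ≈ 15.811, ∠ = arctan(5/15) ≈ 18.43°
|H| = 50 · 50.249 / 15.811 ≈ 158.91
Gain = 20 log₁₀(158.91) ≈ 44.02 dB
∠H = 5.71° − 18.43° = -12.72°

At s = jω = j234:
zero (s+50): 50 + j234 → |·| = √(50²+234²) = √57256 ≈ 239.28, ∠ = arctan(234/50) ≈ 77.94°
pole (s+15): 15 + j234 → |·| = √(15²+234²) = √54981 ≈ 234.48, ∠ = arctan(234/15) ≈ 86.33°
|H| = 50 · 239.28 / 234.48 ≈ 51.024
Gain = 20 log₁₀(51.024) ≈ 34.16 dB
∠H = 77.94° − 86.33° = -8.39°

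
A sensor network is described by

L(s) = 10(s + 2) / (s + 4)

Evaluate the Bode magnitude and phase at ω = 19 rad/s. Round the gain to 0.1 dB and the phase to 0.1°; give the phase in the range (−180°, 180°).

At s = jω = j19:
zero (s+2): 2 + j19 → |·| = √(2²+19²) = √365 ≈ 19.105, ∠ = arctan(19/2) ≈ 83.99°
pole (s+4): 4 + j19 → |·| = √(4²+19²) = √377 ≈ 19.416, ∠ = arctan(19/4) ≈ 78.11°
|L| = 10 · 19.105 / 19.416 ≈ 9.8398
Gain = 20 log₁₀(9.8398) ≈ 19.86 dB
∠L = 83.99° − 78.11° = 5.88°

19.9 dB, 5.9°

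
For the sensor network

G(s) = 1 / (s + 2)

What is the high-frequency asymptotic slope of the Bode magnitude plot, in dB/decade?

Each pole contributes −20 dB/decade at high frequency; each zero contributes +20 dB/decade.
Net: 0 zero(s) − 1 pole(s) → -20 dB/decade.

-20 dB/decade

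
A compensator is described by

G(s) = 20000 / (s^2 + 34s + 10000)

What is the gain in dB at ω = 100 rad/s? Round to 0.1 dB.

15.4 dB

At s = jω = j100:
quadratic: (j100)² + 34·j100 + 10000 = 0 + j3400 → |·| ≈ 3400, ∠ ≈ 90.00°
|G| = 20000 / 3400 ≈ 5.8824
Gain = 20 log₁₀(5.8824) ≈ 15.39 dB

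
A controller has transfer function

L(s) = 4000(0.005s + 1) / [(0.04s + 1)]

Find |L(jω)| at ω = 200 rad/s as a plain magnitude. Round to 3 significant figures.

At ω = 200 rad/s:
zero (1 + j200·0.005) = 1 + j1 → |·| ≈ 1.4142, ∠ ≈ 45.00°
pole (1 + j200·0.04) = 1 + j8 → |·| ≈ 8.0623, ∠ ≈ 82.87°
|L| = 4000 · 1.4142 / (8.0623) ≈ 701.64

702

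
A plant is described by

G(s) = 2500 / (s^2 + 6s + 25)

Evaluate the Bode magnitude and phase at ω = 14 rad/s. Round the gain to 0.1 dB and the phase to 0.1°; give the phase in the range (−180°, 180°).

22.4 dB, -153.8°

At s = jω = j14:
quadratic: (j14)² + 6·j14 + 25 = -171 + j84 → |·| ≈ 190.52, ∠ ≈ 153.84°
|G| = 2500 / 190.52 ≈ 13.122
Gain = 20 log₁₀(13.122) ≈ 22.36 dB
∠G = 0.00° − 153.84° = -153.84°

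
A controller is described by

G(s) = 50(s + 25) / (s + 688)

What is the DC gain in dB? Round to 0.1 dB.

5.2 dB

G(0) = 50·25 / (688) ≈ 1.8169
20 log₁₀(1.8169) ≈ 5.19 dB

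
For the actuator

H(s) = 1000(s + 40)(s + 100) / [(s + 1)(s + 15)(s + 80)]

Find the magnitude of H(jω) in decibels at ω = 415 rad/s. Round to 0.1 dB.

7.8 dB

At s = jω = j415:
zero (s+40): 40 + j415 → |·| = √(40²+415²) = √173825 ≈ 416.92, ∠ = arctan(415/40) ≈ 84.49°
zero (s+100): 100 + j415 → |·| = √(100²+415²) = √182225 ≈ 426.88, ∠ = arctan(415/100) ≈ 76.45°
pole (s+1): 1 + j415 → |·| = √(1²+415²) = √172226 ≈ 415, ∠ = arctan(415/1) ≈ 89.86°
pole (s+15): 15 + j415 → |·| = √(15²+415²) = √172450 ≈ 415.27, ∠ = arctan(415/15) ≈ 87.93°
pole (s+80): 80 + j415 → |·| = √(80²+415²) = √178625 ≈ 422.64, ∠ = arctan(415/80) ≈ 79.09°
|H| = 1000 · 1.7797e+05 / 7.2837e+07 ≈ 2.4434
Gain = 20 log₁₀(2.4434) ≈ 7.76 dB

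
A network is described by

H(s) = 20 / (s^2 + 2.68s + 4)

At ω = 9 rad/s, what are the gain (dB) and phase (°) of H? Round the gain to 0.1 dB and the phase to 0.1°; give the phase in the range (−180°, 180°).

-12.1 dB, -162.6°

At s = jω = j9:
quadratic: (j9)² + 2.68·j9 + 4 = -77 + j24.12 → |·| ≈ 80.689, ∠ ≈ 162.61°
|H| = 20 / 80.689 ≈ 0.24787
Gain = 20 log₁₀(0.24787) ≈ -12.12 dB
∠H = 0.00° − 162.61° = -162.61°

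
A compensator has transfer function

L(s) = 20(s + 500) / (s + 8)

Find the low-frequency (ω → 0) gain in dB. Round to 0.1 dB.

61.9 dB

L(0) = 20·500 / (8) = 1250
20 log₁₀(1250) ≈ 61.94 dB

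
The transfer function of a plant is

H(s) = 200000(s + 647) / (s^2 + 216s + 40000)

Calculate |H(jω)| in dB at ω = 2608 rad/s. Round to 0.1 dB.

At s = jω = j2608:
zero (s+647): 647 + j2608 → |·| = √(647²+2608²) = √7220273 ≈ 2687.1, ∠ = arctan(2608/647) ≈ 76.07°
quadratic: (j2608)² + 216·j2608 + 40000 = -6761664 + j563328 → |·| ≈ 6.7851e+06, ∠ ≈ 175.24°
|H| = 200000 · 2687.1 / 6.7851e+06 ≈ 79.206
Gain = 20 log₁₀(79.206) ≈ 37.98 dB

38.0 dB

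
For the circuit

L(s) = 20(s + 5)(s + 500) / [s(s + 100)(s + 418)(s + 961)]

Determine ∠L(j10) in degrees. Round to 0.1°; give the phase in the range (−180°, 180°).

At s = jω = j10:
zero (s+5): 5 + j10 → |·| = √(5²+10²) = √125 ≈ 11.18, ∠ = arctan(10/5) ≈ 63.43°
zero (s+500): 500 + j10 → |·| = √(500²+10²) = √250100 ≈ 500.1, ∠ = arctan(10/500) ≈ 1.15°
pole (s+100): 100 + j10 → |·| = √(100²+10²) = √10100 ≈ 100.5, ∠ = arctan(10/100) ≈ 5.71°
pole (s+418): 418 + j10 → |·| = √(418²+10²) = √174824 ≈ 418.12, ∠ = arctan(10/418) ≈ 1.37°
pole (s+961): 961 + j10 → |·| = √(961²+10²) = √923621 ≈ 961.05, ∠ = arctan(10/961) ≈ 0.60°
pole at origin: |s| = 10, ∠ = 90.00° (in denominator)
∠L = 64.58° − 97.68° = -33.10°

-33.1°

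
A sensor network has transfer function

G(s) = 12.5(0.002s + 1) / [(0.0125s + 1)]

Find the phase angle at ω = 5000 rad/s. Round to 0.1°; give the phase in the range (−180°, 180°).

-4.8°

At ω = 5000 rad/s:
zero (1 + j5000·0.002) = 1 + j10 → |·| ≈ 10.05, ∠ ≈ 84.29°
pole (1 + j5000·0.0125) = 1 + j62.5 → |·| ≈ 62.508, ∠ ≈ 89.08°
∠G = (84.29°) − (89.08°) = -4.79°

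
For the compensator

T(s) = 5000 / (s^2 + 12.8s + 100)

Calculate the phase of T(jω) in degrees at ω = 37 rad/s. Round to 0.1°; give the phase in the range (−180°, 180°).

-159.5°

At s = jω = j37:
quadratic: (j37)² + 12.8·j37 + 100 = -1269 + j473.6 → |·| ≈ 1354.5, ∠ ≈ 159.53°
∠T = 0.00° − 159.53° = -159.53°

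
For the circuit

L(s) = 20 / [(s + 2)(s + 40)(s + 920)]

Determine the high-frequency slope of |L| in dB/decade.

Each pole contributes −20 dB/decade at high frequency; each zero contributes +20 dB/decade.
Net: 0 zero(s) − 3 pole(s) → -60 dB/decade.

-60 dB/decade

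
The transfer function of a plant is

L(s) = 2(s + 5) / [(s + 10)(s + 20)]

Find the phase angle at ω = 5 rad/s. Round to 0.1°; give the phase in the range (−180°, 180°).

At s = jω = j5:
zero (s+5): 5 + j5 → |·| = √(5²+5²) = √50 ≈ 7.0711, ∠ = arctan(5/5) ≈ 45.00°
pole (s+10): 10 + j5 → |·| = √(10²+5²) = √125 ≈ 11.18, ∠ = arctan(5/10) ≈ 26.57°
pole (s+20): 20 + j5 → |·| = √(20²+5²) = √425 ≈ 20.616, ∠ = arctan(5/20) ≈ 14.04°
∠L = 45.00° − 40.61° = 4.39°

4.4°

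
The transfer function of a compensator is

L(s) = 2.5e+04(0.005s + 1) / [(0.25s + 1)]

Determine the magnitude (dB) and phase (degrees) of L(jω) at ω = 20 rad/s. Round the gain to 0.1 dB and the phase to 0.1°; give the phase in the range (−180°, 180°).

73.9 dB, -73.0°

At ω = 20 rad/s:
zero (1 + j20·0.005) = 1 + j0.1 → |·| ≈ 1.005, ∠ ≈ 5.71°
pole (1 + j20·0.25) = 1 + j5 → |·| ≈ 5.099, ∠ ≈ 78.69°
|L| = 2.5e+04 · 1.005 / (5.099) ≈ 4927.4
Gain = 20 log₁₀(4927.4) ≈ 73.85 dB
∠L = (5.71°) − (78.69°) = -72.98°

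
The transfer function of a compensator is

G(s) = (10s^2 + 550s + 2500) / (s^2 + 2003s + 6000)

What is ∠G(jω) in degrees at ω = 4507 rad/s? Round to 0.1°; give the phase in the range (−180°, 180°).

23.3°

Substitute s = j4507:
Numerator: 10(j4507)^2 + 550(j4507) + 2500 = -203127990 + j2478850
Denominator: (j4507)^2 + 2003(j4507) + 6000 = -20307049 + j9027521
|N| = √(203127990² + 2478850²) ≈ 2.0314e+08, ∠N ≈ 179.30°
|D| = √(20307049² + 9027521²) ≈ 2.2223e+07, ∠D ≈ 156.03°
∠G = 179.30° − 156.03° = 23.27°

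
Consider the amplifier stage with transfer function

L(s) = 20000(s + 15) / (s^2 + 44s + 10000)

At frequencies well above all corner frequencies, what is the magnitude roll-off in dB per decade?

-20 dB/decade

Each pole contributes −20 dB/decade at high frequency; each zero contributes +20 dB/decade.
Net: 1 zero(s) − 2 pole(s) → -20 dB/decade.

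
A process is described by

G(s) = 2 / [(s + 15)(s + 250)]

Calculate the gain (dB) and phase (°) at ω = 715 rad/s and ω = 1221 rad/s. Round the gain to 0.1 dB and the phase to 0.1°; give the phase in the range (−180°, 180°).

ω = 715: -108.7 dB, -159.5°; ω = 1221: -117.6 dB, -167.7°

At s = jω = j715:
pole (s+15): 15 + j715 → |·| = √(15²+715²) = √511450 ≈ 715.16, ∠ = arctan(715/15) ≈ 88.80°
pole (s+250): 250 + j715 → |·| = √(250²+715²) = √573725 ≈ 757.45, ∠ = arctan(715/250) ≈ 70.73°
|G| = 2 / 5.417e+05 ≈ 3.6921e-06
Gain = 20 log₁₀(3.6921e-06) ≈ -108.65 dB
∠G = 0.00° − 159.53° = -159.53°

At s = jω = j1221:
pole (s+15): 15 + j1221 → |·| = √(15²+1221²) = √1491066 ≈ 1221.1, ∠ = arctan(1221/15) ≈ 89.30°
pole (s+250): 250 + j1221 → |·| = √(250²+1221²) = √1553341 ≈ 1246.3, ∠ = arctan(1221/250) ≈ 78.43°
|G| = 2 / 1.5219e+06 ≈ 1.3141e-06
Gain = 20 log₁₀(1.3141e-06) ≈ -117.63 dB
∠G = 0.00° − 167.73° = -167.73°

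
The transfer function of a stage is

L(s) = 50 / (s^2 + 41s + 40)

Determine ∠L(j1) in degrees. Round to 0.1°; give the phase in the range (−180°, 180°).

Substitute s = j1:
Numerator: 50 = 50 + j0
Denominator: (j1)^2 + 41(j1) + 40 = 39 + j41
|N| = √(50² + 0²) ≈ 50, ∠N ≈ 0.00°
|D| = √(39² + 41²) ≈ 56.586, ∠D ≈ 46.43°
∠L = 0.00° − 46.43° = -46.43°

-46.4°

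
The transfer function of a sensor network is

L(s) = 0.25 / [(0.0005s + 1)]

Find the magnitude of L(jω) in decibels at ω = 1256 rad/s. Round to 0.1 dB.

-13.5 dB

At ω = 1256 rad/s:
pole (1 + j1256·0.0005) = 1 + j0.628 → |·| ≈ 1.1808, ∠ ≈ 32.13°
|L| = 0.25 · 1 / (1.1808) ≈ 0.21172
Gain = 20 log₁₀(0.21172) ≈ -13.48 dB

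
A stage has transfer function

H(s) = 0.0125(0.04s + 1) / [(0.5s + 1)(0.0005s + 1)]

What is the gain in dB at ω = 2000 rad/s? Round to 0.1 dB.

At ω = 2000 rad/s:
zero (1 + j2000·0.04) = 1 + j80 → |·| ≈ 80.006, ∠ ≈ 89.28°
pole (1 + j2000·0.5) = 1 + j1000 → |·| ≈ 1000, ∠ ≈ 89.94°
pole (1 + j2000·0.0005) = 1 + j1 → |·| ≈ 1.4142, ∠ ≈ 45.00°
|H| = 0.0125 · 80.006 / (1000 · 1.4142) ≈ 0.00070717
Gain = 20 log₁₀(0.00070717) ≈ -63.01 dB

-63.0 dB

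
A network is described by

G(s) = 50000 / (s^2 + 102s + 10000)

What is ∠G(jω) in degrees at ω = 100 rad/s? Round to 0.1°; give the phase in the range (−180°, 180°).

-90.0°

At s = jω = j100:
quadratic: (j100)² + 102·j100 + 10000 = 0 + j10200 → |·| ≈ 10200, ∠ ≈ 90.00°
∠G = 0.00° − 90.00° = -90.00°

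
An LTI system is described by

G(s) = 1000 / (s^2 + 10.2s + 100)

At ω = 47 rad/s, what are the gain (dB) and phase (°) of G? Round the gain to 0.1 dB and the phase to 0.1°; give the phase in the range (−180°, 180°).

-6.7 dB, -167.2°

At s = jω = j47:
quadratic: (j47)² + 10.2·j47 + 100 = -2109 + j479.4 → |·| ≈ 2162.8, ∠ ≈ 167.19°
|G| = 1000 / 2162.8 ≈ 0.46236
Gain = 20 log₁₀(0.46236) ≈ -6.70 dB
∠G = 0.00° − 167.19° = -167.19°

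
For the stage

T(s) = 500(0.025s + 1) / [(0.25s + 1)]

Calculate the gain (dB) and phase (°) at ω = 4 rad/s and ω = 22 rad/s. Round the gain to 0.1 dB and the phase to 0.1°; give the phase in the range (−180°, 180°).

ω = 4: 51.0 dB, -39.3°; ω = 22: 40.2 dB, -50.9°

At ω = 4 rad/s:
zero (1 + j4·0.025) = 1 + j0.1 → |·| ≈ 1.005, ∠ ≈ 5.71°
pole (1 + j4·0.25) = 1 + j1 → |·| ≈ 1.4142, ∠ ≈ 45.00°
|T| = 500 · 1.005 / (1.4142) ≈ 355.32
Gain = 20 log₁₀(355.32) ≈ 51.01 dB
∠T = (5.71°) − (45.00°) = -39.29°

At ω = 22 rad/s:
zero (1 + j22·0.025) = 1 + j0.55 → |·| ≈ 1.1413, ∠ ≈ 28.81°
pole (1 + j22·0.25) = 1 + j5.5 → |·| ≈ 5.5902, ∠ ≈ 79.70°
|T| = 500 · 1.1413 / (5.5902) ≈ 102.08
Gain = 20 log₁₀(102.08) ≈ 40.18 dB
∠T = (28.81°) − (79.70°) = -50.89°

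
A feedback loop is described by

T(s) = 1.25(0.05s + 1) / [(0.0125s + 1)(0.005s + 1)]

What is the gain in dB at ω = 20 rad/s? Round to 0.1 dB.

At ω = 20 rad/s:
zero (1 + j20·0.05) = 1 + j1 → |·| ≈ 1.4142, ∠ ≈ 45.00°
pole (1 + j20·0.0125) = 1 + j0.25 → |·| ≈ 1.0308, ∠ ≈ 14.04°
pole (1 + j20·0.005) = 1 + j0.1 → |·| ≈ 1.005, ∠ ≈ 5.71°
|T| = 1.25 · 1.4142 / (1.0308 · 1.005) ≈ 1.7064
Gain = 20 log₁₀(1.7064) ≈ 4.64 dB

4.6 dB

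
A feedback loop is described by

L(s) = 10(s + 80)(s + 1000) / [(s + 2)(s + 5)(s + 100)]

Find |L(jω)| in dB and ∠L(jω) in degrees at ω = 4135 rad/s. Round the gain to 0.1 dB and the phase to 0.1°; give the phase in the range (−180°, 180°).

At s = jω = j4135:
zero (s+80): 80 + j4135 → |·| = √(80²+4135²) = √17104625 ≈ 4135.8, ∠ = arctan(4135/80) ≈ 88.89°
zero (s+1000): 1000 + j4135 → |·| = √(1000²+4135²) = √18098225 ≈ 4254.2, ∠ = arctan(4135/1000) ≈ 76.40°
pole (s+2): 2 + j4135 → |·| = √(2²+4135²) = √17098229 ≈ 4135, ∠ = arctan(4135/2) ≈ 89.97°
pole (s+5): 5 + j4135 → |·| = √(5²+4135²) = √17098250 ≈ 4135, ∠ = arctan(4135/5) ≈ 89.93°
pole (s+100): 100 + j4135 → |·| = √(100²+4135²) = √17108225 ≈ 4136.2, ∠ = arctan(4135/100) ≈ 88.61°
|L| = 10 · 1.7595e+07 / 7.0722e+10 ≈ 0.0024879
Gain = 20 log₁₀(0.0024879) ≈ -52.08 dB
∠L = 165.29° − 268.51° = -103.22°

-52.1 dB, -103.2°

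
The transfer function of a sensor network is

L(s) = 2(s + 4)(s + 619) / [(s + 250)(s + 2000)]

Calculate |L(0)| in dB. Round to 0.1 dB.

L(0) = 2·4·619 / (250·2000) = 0.009904
20 log₁₀(0.009904) ≈ -40.08 dB

-40.1 dB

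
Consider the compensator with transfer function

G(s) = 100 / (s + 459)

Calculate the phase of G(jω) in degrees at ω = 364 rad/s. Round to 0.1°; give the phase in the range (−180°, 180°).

-38.4°

Substitute s = j364:
Numerator: 100 = 100 + j0
Denominator: (j364) + 459 = 459 + j364
|N| = √(100² + 0²) ≈ 100, ∠N ≈ 0.00°
|D| = √(459² + 364²) ≈ 585.81, ∠D ≈ 38.42°
∠G = 0.00° − 38.42° = -38.42°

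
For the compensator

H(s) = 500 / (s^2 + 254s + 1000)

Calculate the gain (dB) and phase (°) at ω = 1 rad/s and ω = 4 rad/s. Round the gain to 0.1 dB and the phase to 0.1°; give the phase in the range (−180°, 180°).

ω = 1: -6.3 dB, -14.3°; ω = 4: -9.0 dB, -45.9°

Substitute s = j1:
Numerator: 500 = 500 + j0
Denominator: (j1)^2 + 254(j1) + 1000 = 999 + j254
|N| = √(500² + 0²) ≈ 500, ∠N ≈ 0.00°
|D| = √(999² + 254²) ≈ 1030.8, ∠D ≈ 14.27°
|H| = 500 / 1030.8 ≈ 0.48506
Gain = 20 log₁₀(0.48506) ≈ -6.28 dB
∠H = 0.00° − 14.27° = -14.27°

Substitute s = j4:
Numerator: 500 = 500 + j0
Denominator: (j4)^2 + 254(j4) + 1000 = 984 + j1016
|N| = √(500² + 0²) ≈ 500, ∠N ≈ 0.00°
|D| = √(984² + 1016²) ≈ 1414.4, ∠D ≈ 45.92°
|H| = 500 / 1414.4 ≈ 0.35351
Gain = 20 log₁₀(0.35351) ≈ -9.03 dB
∠H = 0.00° − 45.92° = -45.92°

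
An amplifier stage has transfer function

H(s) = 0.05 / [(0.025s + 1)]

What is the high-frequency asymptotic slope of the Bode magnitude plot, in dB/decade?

Each pole contributes −20 dB/decade at high frequency; each zero contributes +20 dB/decade.
Net: 0 zero(s) − 1 pole(s) → -20 dB/decade.

-20 dB/decade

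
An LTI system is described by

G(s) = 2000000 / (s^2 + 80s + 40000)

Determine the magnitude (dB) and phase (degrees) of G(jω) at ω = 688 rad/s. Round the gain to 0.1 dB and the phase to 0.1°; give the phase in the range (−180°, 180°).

At s = jω = j688:
quadratic: (j688)² + 80·j688 + 40000 = -433344 + j55040 → |·| ≈ 4.3683e+05, ∠ ≈ 172.76°
|G| = 2000000 / 4.3683e+05 ≈ 4.5784
Gain = 20 log₁₀(4.5784) ≈ 13.21 dB
∠G = 0.00° − 172.76° = -172.76°

13.2 dB, -172.8°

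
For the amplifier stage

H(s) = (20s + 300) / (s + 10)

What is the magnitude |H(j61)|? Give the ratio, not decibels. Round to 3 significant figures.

Substitute s = j61:
Numerator: 20(j61) + 300 = 300 + j1220
Denominator: (j61) + 10 = 10 + j61
|N| = √(300² + 1220²) ≈ 1256.3, ∠N ≈ 76.18°
|D| = √(10² + 61²) ≈ 61.814, ∠D ≈ 80.69°
|H| = 1256.3 / 61.814 ≈ 20.324

20.3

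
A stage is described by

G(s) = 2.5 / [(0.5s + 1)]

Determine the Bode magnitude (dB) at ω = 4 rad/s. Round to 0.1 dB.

1.0 dB

At ω = 4 rad/s:
pole (1 + j4·0.5) = 1 + j2 → |·| ≈ 2.2361, ∠ ≈ 63.43°
|G| = 2.5 · 1 / (2.2361) ≈ 1.118
Gain = 20 log₁₀(1.118) ≈ 0.97 dB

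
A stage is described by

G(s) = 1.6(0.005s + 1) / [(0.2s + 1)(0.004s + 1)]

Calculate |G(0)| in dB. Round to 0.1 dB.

4.1 dB

G(0) = 1.6 · 1 / 1 = 1.6
20 log₁₀(1.6) ≈ 4.08 dB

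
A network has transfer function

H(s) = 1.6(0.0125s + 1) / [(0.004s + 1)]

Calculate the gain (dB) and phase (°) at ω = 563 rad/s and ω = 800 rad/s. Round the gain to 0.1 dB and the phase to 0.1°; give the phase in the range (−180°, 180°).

ω = 563: 13.3 dB, 15.9°; ω = 800: 13.6 dB, 11.6°

At ω = 563 rad/s:
zero (1 + j563·0.0125) = 1 + j7.0375 → |·| ≈ 7.1082, ∠ ≈ 81.91°
pole (1 + j563·0.004) = 1 + j2.252 → |·| ≈ 2.464, ∠ ≈ 66.06°
|H| = 1.6 · 7.1082 / (2.464) ≈ 4.6157
Gain = 20 log₁₀(4.6157) ≈ 13.28 dB
∠H = (81.91°) − (66.06°) = 15.85°

At ω = 800 rad/s:
zero (1 + j800·0.0125) = 1 + j10 → |·| ≈ 10.05, ∠ ≈ 84.29°
pole (1 + j800·0.004) = 1 + j3.2 → |·| ≈ 3.3526, ∠ ≈ 72.65°
|H| = 1.6 · 10.05 / (3.3526) ≈ 4.7963
Gain = 20 log₁₀(4.7963) ≈ 13.62 dB
∠H = (84.29°) − (72.65°) = 11.64°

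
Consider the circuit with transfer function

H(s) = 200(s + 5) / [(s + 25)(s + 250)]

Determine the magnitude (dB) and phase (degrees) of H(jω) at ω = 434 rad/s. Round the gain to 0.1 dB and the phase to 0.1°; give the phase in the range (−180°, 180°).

-8.0 dB, -57.4°

At s = jω = j434:
zero (s+5): 5 + j434 → |·| = √(5²+434²) = √188381 ≈ 434.03, ∠ = arctan(434/5) ≈ 89.34°
pole (s+25): 25 + j434 → |·| = √(25²+434²) = √188981 ≈ 434.72, ∠ = arctan(434/25) ≈ 86.70°
pole (s+250): 250 + j434 → |·| = √(250²+434²) = √250856 ≈ 500.86, ∠ = arctan(434/250) ≈ 60.06°
|H| = 200 · 434.03 / 2.1773e+05 ≈ 0.39869
Gain = 20 log₁₀(0.39869) ≈ -7.99 dB
∠H = 89.34° − 146.76° = -57.42°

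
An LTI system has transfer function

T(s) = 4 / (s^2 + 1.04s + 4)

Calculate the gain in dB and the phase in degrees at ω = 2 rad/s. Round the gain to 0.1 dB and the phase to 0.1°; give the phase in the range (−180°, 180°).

At s = jω = j2:
quadratic: (j2)² + 1.04·j2 + 4 = 0 + j2.08 → |·| ≈ 2.08, ∠ ≈ 90.00°
|T| = 4 / 2.08 ≈ 1.9231
Gain = 20 log₁₀(1.9231) ≈ 5.68 dB
∠T = 0.00° − 90.00° = -90.00°

5.7 dB, -90.0°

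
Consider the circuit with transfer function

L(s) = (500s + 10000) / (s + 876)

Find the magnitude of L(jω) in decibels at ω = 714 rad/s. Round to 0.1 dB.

50.0 dB

Substitute s = j714:
Numerator: 500(j714) + 10000 = 10000 + j357000
Denominator: (j714) + 876 = 876 + j714
|N| = √(10000² + 357000²) ≈ 3.5714e+05, ∠N ≈ 88.40°
|D| = √(876² + 714²) ≈ 1130.1, ∠D ≈ 39.18°
|L| = 3.5714e+05 / 1130.1 ≈ 316.03
Gain = 20 log₁₀(316.03) ≈ 49.99 dB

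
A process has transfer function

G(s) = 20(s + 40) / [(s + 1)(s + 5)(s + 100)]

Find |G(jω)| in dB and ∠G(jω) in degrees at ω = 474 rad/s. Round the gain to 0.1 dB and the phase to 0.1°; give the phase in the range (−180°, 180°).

At s = jω = j474:
zero (s+40): 40 + j474 → |·| = √(40²+474²) = √226276 ≈ 475.68, ∠ = arctan(474/40) ≈ 85.18°
pole (s+1): 1 + j474 → |·| = √(1²+474²) = √224677 ≈ 474, ∠ = arctan(474/1) ≈ 89.88°
pole (s+5): 5 + j474 → |·| = √(5²+474²) = √224701 ≈ 474.03, ∠ = arctan(474/5) ≈ 89.40°
pole (s+100): 100 + j474 → |·| = √(100²+474²) = √234676 ≈ 484.43, ∠ = arctan(474/100) ≈ 78.09°
|G| = 20 · 475.68 / 1.0885e+08 ≈ 8.7401e-05
Gain = 20 log₁₀(8.7401e-05) ≈ -81.17 dB
∠G = 85.18° − 257.37° = -172.19°

-81.2 dB, -172.2°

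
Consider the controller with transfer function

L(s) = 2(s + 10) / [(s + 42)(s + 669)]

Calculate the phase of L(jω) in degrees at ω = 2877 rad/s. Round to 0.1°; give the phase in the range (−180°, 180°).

-76.3°

At s = jω = j2877:
zero (s+10): 10 + j2877 → |·| = √(10²+2877²) = √8277229 ≈ 2877, ∠ = arctan(2877/10) ≈ 89.80°
pole (s+42): 42 + j2877 → |·| = √(42²+2877²) = √8278893 ≈ 2877.3, ∠ = arctan(2877/42) ≈ 89.16°
pole (s+669): 669 + j2877 → |·| = √(669²+2877²) = √8724690 ≈ 2953.8, ∠ = arctan(2877/669) ≈ 76.91°
∠L = 89.80° − 166.07° = -76.27°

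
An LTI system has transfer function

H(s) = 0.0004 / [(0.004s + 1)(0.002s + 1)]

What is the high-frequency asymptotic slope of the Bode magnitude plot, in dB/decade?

-40 dB/decade

Each pole contributes −20 dB/decade at high frequency; each zero contributes +20 dB/decade.
Net: 0 zero(s) − 2 pole(s) → -40 dB/decade.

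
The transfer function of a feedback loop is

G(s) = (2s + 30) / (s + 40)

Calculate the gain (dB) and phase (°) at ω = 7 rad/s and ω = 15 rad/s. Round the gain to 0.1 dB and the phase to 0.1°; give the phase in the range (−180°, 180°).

ω = 7: -1.8 dB, 15.1°; ω = 15: -0.1 dB, 24.4°

Substitute s = j7:
Numerator: 2(j7) + 30 = 30 + j14
Denominator: (j7) + 40 = 40 + j7
|N| = √(30² + 14²) ≈ 33.106, ∠N ≈ 25.02°
|D| = √(40² + 7²) ≈ 40.608, ∠D ≈ 9.93°
|G| = 33.106 / 40.608 ≈ 0.81526
Gain = 20 log₁₀(0.81526) ≈ -1.77 dB
∠G = 25.02° − 9.93° = 15.09°

Substitute s = j15:
Numerator: 2(j15) + 30 = 30 + j30
Denominator: (j15) + 40 = 40 + j15
|N| = √(30² + 30²) ≈ 42.426, ∠N ≈ 45.00°
|D| = √(40² + 15²) ≈ 42.72, ∠D ≈ 20.56°
|G| = 42.426 / 42.72 ≈ 0.99312
Gain = 20 log₁₀(0.99312) ≈ -0.06 dB
∠G = 45.00° − 20.56° = 24.44°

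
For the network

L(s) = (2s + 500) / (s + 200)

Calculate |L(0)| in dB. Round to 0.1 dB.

L(0) = 500 / 200 = 2.5
20 log₁₀(2.5) ≈ 7.96 dB

8.0 dB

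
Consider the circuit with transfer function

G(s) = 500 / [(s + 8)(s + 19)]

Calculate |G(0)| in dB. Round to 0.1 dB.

10.3 dB

G(0) = 500 / (8·19) ≈ 3.2895
20 log₁₀(3.2895) ≈ 10.34 dB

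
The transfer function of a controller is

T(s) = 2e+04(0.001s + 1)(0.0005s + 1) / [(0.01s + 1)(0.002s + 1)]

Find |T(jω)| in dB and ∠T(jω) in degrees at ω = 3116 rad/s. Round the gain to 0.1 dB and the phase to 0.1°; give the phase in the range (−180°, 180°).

55.8 dB, -39.5°

At ω = 3116 rad/s:
zero (1 + j3116·0.001) = 1 + j3.116 → |·| ≈ 3.2725, ∠ ≈ 72.21°
zero (1 + j3116·0.0005) = 1 + j1.558 → |·| ≈ 1.8513, ∠ ≈ 57.31°
pole (1 + j3116·0.01) = 1 + j31.16 → |·| ≈ 31.176, ∠ ≈ 88.16°
pole (1 + j3116·0.002) = 1 + j6.232 → |·| ≈ 6.3117, ∠ ≈ 80.88°
|T| = 2e+04 · 3.2725 · 1.8513 / (31.176 · 6.3117) ≈ 615.77
Gain = 20 log₁₀(615.77) ≈ 55.79 dB
∠T = (72.21° + 57.31°) − (88.16° + 80.88°) = -39.52°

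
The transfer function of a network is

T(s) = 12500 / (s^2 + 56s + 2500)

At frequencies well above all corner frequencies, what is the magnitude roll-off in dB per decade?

-40 dB/decade

Each pole contributes −20 dB/decade at high frequency; each zero contributes +20 dB/decade.
Net: 0 zero(s) − 2 pole(s) → -40 dB/decade.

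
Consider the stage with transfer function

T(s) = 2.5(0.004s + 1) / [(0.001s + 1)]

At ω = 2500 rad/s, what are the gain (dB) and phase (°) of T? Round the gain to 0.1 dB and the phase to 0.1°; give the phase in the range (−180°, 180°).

19.4 dB, 16.1°

At ω = 2500 rad/s:
zero (1 + j2500·0.004) = 1 + j10 → |·| ≈ 10.05, ∠ ≈ 84.29°
pole (1 + j2500·0.001) = 1 + j2.5 → |·| ≈ 2.6926, ∠ ≈ 68.20°
|T| = 2.5 · 10.05 / (2.6926) ≈ 9.3311
Gain = 20 log₁₀(9.3311) ≈ 19.40 dB
∠T = (84.29°) − (68.20°) = 16.09°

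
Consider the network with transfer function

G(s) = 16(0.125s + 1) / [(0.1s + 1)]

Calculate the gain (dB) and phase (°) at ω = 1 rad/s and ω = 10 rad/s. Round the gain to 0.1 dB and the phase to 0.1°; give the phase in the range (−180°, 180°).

ω = 1: 24.1 dB, 1.4°; ω = 10: 25.2 dB, 6.3°

At ω = 1 rad/s:
zero (1 + j1·0.125) = 1 + j0.125 → |·| ≈ 1.0078, ∠ ≈ 7.13°
pole (1 + j1·0.1) = 1 + j0.1 → |·| ≈ 1.005, ∠ ≈ 5.71°
|G| = 16 · 1.0078 / (1.005) ≈ 16.045
Gain = 20 log₁₀(16.045) ≈ 24.11 dB
∠G = (7.13°) − (5.71°) = 1.42°

At ω = 10 rad/s:
zero (1 + j10·0.125) = 1 + j1.25 → |·| ≈ 1.6008, ∠ ≈ 51.34°
pole (1 + j10·0.1) = 1 + j1 → |·| ≈ 1.4142, ∠ ≈ 45.00°
|G| = 16 · 1.6008 / (1.4142) ≈ 18.111
Gain = 20 log₁₀(18.111) ≈ 25.16 dB
∠G = (51.34°) − (45.00°) = 6.34°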